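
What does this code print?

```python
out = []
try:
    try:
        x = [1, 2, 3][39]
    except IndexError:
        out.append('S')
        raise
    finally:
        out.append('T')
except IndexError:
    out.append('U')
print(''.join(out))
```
STU

finally runs before re-raised exception propagates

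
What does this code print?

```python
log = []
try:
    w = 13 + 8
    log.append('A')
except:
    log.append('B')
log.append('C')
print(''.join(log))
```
AC

No exception, try block completes normally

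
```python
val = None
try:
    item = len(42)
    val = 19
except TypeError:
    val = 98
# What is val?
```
98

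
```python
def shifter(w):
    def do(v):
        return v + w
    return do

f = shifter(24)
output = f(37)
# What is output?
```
61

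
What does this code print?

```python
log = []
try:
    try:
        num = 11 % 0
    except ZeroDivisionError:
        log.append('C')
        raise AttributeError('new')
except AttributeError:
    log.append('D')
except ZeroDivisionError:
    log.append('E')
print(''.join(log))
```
CD

New AttributeError raised, caught by outer AttributeError handler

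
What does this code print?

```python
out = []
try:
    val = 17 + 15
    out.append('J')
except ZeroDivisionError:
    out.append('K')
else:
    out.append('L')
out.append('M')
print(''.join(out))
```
JLM

else block runs when no exception occurs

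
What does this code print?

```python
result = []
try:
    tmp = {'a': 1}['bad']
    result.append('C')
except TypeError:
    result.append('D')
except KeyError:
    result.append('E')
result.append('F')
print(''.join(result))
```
EF

KeyError is caught by its specific handler, not TypeError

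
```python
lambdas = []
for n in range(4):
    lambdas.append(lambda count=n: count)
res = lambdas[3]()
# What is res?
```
3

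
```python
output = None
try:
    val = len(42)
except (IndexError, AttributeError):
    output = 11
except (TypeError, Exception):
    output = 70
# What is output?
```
70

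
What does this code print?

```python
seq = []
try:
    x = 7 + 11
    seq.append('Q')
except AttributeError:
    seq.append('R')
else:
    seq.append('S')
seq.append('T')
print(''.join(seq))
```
QST

else block runs when no exception occurs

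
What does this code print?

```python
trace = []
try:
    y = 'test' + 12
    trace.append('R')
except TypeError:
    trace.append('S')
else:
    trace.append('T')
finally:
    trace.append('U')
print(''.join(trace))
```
SU

Exception: except runs, else skipped, finally runs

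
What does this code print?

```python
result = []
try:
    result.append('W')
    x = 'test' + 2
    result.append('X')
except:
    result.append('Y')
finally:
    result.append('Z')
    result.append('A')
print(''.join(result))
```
WYZA

Code before exception runs, then except, then all of finally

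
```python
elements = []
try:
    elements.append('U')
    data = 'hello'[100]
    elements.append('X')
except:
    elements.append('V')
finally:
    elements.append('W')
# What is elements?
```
['U', 'V', 'W']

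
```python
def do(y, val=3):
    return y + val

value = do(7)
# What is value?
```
10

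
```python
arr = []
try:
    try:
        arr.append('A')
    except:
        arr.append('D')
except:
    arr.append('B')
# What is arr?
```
['A']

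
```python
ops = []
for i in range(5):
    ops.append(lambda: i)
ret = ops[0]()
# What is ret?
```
4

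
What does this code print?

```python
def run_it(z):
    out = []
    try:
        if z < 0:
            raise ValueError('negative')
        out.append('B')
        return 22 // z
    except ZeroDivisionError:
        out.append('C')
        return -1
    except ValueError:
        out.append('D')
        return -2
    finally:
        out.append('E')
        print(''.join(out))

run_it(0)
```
BCE

z=0 causes ZeroDivisionError, caught, finally prints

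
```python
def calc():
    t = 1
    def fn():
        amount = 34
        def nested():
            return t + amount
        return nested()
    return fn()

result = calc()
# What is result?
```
35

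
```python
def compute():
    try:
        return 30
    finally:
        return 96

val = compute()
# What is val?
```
96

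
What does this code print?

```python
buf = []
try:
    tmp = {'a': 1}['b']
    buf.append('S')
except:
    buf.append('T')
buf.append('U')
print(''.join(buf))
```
TU

Exception raised in try, caught by bare except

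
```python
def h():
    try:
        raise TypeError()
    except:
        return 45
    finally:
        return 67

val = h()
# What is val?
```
67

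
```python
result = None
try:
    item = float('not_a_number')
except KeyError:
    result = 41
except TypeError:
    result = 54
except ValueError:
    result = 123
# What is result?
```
123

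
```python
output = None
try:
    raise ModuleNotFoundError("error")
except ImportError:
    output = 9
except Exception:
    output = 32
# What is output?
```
9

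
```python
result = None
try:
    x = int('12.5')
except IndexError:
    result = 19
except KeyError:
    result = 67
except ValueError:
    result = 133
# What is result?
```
133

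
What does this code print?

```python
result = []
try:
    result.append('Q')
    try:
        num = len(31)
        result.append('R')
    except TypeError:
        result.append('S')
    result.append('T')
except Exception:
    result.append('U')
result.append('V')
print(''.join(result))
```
QSTV

Inner exception caught by inner handler, outer continues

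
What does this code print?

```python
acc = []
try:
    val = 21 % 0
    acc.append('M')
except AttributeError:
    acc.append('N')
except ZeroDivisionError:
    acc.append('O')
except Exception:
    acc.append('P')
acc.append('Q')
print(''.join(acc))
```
OQ

ZeroDivisionError matches before generic Exception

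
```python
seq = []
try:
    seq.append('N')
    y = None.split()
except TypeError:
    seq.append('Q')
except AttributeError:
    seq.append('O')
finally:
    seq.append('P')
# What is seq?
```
['N', 'O', 'P']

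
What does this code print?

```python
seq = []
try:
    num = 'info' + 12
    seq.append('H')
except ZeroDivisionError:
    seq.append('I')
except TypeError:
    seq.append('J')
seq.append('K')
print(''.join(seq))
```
JK

TypeError is caught by its specific handler, not ZeroDivisionError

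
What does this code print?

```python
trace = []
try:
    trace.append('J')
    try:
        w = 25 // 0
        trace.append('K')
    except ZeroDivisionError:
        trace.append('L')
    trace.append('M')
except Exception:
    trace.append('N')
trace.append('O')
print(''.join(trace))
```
JLMO

Inner exception caught by inner handler, outer continues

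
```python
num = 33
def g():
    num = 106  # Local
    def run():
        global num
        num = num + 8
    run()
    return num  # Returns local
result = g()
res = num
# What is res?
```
41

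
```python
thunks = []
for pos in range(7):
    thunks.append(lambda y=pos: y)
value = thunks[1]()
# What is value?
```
1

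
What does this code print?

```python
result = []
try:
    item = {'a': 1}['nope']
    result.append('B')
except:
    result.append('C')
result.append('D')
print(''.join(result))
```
CD

Exception raised in try, caught by bare except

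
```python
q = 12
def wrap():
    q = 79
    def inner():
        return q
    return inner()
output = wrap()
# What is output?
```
79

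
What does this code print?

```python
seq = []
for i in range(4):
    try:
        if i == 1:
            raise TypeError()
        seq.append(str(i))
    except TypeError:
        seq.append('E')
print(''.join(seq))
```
0E23

Exception on i=1 caught, loop continues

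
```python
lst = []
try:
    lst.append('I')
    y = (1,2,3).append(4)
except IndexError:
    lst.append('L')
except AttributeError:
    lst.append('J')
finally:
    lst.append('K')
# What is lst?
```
['I', 'J', 'K']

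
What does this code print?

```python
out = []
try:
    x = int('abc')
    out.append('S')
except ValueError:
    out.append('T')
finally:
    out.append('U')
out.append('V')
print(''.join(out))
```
TUV

finally always runs, even after exception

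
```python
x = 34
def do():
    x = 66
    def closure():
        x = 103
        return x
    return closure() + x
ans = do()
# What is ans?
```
169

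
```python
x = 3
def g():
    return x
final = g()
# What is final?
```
3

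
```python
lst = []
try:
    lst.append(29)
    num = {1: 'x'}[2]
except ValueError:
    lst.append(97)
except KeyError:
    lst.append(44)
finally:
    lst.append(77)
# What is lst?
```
[29, 44, 77]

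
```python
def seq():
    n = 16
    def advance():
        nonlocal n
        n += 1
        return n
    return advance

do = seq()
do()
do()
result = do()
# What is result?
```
19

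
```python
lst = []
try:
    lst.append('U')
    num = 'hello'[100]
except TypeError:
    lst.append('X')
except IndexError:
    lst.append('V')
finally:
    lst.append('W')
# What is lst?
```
['U', 'V', 'W']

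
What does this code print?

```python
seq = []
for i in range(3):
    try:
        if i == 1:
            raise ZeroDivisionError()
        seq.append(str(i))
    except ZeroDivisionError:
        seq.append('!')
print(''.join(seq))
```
0!2

Exception on i=1 caught, loop continues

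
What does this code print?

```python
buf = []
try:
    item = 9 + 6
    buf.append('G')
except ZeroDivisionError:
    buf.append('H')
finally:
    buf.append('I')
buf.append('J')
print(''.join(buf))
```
GIJ

finally runs after normal execution too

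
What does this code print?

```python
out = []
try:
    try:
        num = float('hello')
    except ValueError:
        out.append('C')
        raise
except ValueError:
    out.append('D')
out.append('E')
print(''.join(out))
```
CDE

raise without argument re-raises current exception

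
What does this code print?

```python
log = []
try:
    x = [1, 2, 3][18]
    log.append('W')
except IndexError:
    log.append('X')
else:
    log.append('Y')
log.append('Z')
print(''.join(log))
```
XZ

else block skipped when exception is caught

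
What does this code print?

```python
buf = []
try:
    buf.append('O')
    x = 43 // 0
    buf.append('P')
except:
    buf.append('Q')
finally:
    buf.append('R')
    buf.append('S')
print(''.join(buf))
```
OQRS

Code before exception runs, then except, then all of finally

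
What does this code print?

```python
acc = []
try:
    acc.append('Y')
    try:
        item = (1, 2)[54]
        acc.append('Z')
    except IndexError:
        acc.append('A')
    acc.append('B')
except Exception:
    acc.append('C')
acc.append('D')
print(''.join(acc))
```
YABD

Inner exception caught by inner handler, outer continues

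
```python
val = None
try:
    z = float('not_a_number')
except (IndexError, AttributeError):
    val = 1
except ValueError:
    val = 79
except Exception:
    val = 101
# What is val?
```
79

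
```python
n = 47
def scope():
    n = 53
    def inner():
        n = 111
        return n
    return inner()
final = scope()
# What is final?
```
111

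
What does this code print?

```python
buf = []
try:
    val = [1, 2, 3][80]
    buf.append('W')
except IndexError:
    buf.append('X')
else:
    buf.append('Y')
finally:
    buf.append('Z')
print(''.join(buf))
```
XZ

Exception: except runs, else skipped, finally runs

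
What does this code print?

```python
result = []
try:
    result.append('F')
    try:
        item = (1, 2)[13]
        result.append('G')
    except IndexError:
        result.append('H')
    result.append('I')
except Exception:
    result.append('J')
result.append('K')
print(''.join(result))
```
FHIK

Inner exception caught by inner handler, outer continues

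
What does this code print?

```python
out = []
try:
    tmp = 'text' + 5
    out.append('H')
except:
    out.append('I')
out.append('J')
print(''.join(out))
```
IJ

Exception raised in try, caught by bare except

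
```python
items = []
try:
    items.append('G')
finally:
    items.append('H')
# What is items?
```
['G', 'H']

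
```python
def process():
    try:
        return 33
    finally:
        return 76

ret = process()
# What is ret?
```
76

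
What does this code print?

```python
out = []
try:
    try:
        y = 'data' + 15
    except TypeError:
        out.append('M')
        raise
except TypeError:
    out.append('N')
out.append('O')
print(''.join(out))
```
MNO

raise without argument re-raises current exception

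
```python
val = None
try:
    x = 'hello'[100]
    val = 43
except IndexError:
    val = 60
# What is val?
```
60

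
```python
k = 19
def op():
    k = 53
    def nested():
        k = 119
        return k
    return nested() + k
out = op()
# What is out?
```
172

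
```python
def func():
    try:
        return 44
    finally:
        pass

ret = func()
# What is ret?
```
44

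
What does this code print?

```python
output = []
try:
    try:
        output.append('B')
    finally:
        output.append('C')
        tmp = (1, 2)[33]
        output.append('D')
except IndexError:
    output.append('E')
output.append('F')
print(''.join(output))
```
BCEF

Exception in inner finally caught by outer except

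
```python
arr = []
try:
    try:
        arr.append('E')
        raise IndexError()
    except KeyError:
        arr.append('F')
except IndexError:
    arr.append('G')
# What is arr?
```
['E', 'G']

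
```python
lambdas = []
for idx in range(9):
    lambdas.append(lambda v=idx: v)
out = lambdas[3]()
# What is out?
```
3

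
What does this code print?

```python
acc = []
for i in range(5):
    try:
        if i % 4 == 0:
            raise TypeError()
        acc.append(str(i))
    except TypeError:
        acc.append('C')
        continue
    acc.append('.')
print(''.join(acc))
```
C1.2.3.C

continue in except skips rest of loop body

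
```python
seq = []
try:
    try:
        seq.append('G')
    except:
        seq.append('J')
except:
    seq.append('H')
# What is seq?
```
['G']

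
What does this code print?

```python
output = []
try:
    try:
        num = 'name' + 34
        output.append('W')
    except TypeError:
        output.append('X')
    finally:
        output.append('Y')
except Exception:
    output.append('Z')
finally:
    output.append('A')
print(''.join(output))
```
XYA

Both finally blocks run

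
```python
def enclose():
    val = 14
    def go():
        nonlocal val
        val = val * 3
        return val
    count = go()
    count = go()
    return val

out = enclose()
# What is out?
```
126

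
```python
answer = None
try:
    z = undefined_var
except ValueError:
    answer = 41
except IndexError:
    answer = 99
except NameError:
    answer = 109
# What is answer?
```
109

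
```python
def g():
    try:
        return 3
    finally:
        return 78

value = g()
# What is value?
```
78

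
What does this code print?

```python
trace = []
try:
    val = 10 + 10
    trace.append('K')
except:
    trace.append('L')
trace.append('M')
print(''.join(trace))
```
KM

No exception, try block completes normally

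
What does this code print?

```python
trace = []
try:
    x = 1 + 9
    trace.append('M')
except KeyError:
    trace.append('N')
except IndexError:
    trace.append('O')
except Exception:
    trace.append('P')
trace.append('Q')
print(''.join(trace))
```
MQ

No exception, try block completes normally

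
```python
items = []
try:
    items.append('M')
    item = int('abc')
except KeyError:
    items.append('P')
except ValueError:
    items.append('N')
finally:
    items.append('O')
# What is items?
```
['M', 'N', 'O']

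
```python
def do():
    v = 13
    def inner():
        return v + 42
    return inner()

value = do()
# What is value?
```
55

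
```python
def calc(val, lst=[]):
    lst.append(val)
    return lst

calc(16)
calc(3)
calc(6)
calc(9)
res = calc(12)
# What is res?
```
[16, 3, 6, 9, 12]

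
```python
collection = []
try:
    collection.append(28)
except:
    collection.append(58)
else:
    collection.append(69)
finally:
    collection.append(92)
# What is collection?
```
[28, 69, 92]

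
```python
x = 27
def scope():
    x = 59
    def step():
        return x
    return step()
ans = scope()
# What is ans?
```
59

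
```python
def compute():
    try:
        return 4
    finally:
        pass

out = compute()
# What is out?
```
4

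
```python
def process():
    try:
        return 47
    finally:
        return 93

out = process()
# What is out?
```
93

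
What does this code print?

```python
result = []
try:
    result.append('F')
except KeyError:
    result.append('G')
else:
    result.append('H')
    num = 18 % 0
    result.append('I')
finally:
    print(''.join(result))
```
FH

Try succeeds, else appends 'H', ZeroDivisionError in else is uncaught, finally prints before exception propagates ('I' never appended)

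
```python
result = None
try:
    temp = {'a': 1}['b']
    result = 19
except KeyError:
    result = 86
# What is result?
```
86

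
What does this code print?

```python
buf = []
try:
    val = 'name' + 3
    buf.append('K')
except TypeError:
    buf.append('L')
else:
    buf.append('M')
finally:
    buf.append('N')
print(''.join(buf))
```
LN

Exception: except runs, else skipped, finally runs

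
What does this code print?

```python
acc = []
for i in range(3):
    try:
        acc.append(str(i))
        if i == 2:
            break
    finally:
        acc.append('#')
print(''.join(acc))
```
0#1#2#

finally runs even when breaking out of loop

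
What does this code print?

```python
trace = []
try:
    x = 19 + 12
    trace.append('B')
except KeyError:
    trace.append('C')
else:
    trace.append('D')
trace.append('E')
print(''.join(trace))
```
BDE

else block runs when no exception occurs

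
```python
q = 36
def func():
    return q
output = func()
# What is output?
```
36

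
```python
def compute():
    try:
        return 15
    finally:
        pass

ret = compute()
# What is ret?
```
15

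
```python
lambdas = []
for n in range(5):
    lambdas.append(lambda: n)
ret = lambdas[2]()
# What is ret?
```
4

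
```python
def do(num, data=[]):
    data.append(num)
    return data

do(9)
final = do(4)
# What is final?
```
[9, 4]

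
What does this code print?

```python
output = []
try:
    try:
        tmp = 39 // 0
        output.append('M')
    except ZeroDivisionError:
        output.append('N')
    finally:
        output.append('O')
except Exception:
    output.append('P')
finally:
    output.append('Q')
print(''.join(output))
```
NOQ

Both finally blocks run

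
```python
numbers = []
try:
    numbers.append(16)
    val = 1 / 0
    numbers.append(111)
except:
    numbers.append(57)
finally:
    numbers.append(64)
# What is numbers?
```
[16, 57, 64]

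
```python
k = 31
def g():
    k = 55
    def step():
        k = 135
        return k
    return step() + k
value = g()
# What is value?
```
190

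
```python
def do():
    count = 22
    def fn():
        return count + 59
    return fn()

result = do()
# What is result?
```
81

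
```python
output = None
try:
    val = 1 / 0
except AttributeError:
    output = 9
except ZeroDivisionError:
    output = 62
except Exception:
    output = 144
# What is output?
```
62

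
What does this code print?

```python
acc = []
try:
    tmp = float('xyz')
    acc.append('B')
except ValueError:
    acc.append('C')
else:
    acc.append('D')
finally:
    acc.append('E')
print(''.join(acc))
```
CE

Exception: except runs, else skipped, finally runs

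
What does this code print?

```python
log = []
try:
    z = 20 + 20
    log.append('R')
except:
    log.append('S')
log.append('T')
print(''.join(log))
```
RT

No exception, try block completes normally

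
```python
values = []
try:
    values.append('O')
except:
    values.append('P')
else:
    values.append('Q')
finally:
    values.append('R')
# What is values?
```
['O', 'Q', 'R']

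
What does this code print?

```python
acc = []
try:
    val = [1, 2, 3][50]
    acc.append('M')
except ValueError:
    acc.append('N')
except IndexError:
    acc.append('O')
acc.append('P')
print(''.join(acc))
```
OP

IndexError is caught by its specific handler, not ValueError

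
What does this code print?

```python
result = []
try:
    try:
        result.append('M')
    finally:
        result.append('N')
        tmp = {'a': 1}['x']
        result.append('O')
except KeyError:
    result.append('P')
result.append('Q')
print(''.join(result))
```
MNPQ

Exception in inner finally caught by outer except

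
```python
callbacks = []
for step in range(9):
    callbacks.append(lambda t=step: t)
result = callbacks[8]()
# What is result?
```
8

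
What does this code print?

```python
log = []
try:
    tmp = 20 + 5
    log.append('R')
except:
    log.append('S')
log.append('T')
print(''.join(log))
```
RT

No exception, try block completes normally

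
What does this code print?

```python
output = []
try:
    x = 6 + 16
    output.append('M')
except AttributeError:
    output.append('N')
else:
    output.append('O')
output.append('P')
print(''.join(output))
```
MOP

else block runs when no exception occurs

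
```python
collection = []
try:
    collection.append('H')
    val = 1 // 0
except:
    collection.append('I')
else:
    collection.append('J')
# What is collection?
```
['H', 'I']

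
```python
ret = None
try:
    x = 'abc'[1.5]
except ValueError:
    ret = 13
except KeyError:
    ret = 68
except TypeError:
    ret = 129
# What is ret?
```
129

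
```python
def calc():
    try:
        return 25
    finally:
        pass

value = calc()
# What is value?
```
25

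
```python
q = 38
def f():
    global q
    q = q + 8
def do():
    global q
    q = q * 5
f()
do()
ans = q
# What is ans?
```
230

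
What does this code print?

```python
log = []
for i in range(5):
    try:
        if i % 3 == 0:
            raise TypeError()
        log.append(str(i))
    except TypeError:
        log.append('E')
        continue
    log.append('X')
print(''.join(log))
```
E1X2XE4X

continue in except skips rest of loop body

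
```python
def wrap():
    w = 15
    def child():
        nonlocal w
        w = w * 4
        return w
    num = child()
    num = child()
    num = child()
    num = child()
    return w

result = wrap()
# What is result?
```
3840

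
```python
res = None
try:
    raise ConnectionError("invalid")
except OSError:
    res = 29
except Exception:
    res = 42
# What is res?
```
29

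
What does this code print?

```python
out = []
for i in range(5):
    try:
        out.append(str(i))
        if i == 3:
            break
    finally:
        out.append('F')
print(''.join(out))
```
0F1F2F3F

finally runs even when breaking out of loop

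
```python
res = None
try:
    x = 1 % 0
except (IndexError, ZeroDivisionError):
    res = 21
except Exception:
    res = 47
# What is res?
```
21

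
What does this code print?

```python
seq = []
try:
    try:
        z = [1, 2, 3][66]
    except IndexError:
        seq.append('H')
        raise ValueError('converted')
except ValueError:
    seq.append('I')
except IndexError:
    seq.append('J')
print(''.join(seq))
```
HI

New ValueError raised, caught by outer ValueError handler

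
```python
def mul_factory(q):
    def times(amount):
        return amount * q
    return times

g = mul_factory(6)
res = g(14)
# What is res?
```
84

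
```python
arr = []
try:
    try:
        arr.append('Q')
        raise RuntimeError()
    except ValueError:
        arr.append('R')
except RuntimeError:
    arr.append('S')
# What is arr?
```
['Q', 'S']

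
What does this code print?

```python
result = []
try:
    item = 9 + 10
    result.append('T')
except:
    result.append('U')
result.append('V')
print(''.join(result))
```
TV

No exception, try block completes normally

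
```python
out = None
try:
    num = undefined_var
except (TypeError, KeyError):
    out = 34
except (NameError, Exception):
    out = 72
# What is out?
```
72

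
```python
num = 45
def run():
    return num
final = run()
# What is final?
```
45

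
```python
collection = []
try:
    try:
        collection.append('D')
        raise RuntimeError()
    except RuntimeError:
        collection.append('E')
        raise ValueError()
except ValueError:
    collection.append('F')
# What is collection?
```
['D', 'E', 'F']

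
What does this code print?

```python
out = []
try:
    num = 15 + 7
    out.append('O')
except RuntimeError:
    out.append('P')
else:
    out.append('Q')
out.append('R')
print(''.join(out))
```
OQR

else block runs when no exception occurs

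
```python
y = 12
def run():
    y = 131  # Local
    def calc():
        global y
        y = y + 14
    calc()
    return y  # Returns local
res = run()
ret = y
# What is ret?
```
26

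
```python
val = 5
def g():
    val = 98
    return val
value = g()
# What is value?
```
98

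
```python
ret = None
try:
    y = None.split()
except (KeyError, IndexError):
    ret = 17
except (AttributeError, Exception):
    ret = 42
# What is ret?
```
42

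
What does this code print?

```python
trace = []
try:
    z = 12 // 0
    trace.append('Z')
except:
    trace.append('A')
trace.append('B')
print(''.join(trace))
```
AB

Exception raised in try, caught by bare except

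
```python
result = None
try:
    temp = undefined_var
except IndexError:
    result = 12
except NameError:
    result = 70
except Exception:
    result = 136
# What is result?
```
70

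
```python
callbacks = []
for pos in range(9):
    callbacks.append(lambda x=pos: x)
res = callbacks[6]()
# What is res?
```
6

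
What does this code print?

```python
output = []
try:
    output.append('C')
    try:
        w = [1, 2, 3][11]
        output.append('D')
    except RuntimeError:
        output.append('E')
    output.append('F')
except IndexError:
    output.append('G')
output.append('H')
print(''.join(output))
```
CGH

Inner handler doesn't match, propagates to outer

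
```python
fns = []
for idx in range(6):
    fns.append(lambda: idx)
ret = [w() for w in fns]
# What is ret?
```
[5, 5, 5, 5, 5, 5]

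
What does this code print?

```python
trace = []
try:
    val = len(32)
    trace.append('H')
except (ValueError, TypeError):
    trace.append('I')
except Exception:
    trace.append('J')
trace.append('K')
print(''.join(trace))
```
IK

TypeError matches tuple containing it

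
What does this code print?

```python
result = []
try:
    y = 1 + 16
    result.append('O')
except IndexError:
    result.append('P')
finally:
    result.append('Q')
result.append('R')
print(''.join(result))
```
OQR

finally runs after normal execution too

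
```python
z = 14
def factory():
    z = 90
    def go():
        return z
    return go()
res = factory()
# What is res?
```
90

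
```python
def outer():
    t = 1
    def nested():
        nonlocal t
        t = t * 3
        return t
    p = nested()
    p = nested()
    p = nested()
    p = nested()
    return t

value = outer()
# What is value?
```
81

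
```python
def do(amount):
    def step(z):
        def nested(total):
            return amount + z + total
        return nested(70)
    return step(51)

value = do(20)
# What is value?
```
141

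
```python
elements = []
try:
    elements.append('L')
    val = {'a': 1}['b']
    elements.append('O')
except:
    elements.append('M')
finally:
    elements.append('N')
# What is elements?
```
['L', 'M', 'N']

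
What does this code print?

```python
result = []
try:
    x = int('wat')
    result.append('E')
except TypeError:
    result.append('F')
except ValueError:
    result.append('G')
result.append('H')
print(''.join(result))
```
GH

ValueError is caught by its specific handler, not TypeError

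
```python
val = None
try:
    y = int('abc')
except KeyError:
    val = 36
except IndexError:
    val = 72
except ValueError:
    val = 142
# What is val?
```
142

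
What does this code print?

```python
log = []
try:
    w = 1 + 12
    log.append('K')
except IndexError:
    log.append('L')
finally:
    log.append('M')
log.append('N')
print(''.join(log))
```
KMN

finally runs after normal execution too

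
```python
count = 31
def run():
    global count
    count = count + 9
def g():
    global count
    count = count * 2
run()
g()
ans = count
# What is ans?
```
80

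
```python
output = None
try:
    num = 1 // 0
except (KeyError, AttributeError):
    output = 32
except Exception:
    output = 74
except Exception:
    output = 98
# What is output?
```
74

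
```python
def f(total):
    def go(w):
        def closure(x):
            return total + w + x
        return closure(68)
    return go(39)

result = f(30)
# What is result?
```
137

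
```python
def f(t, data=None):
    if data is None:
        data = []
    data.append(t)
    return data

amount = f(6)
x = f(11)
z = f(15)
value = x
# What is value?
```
[11]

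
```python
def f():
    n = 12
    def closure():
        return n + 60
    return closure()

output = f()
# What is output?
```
72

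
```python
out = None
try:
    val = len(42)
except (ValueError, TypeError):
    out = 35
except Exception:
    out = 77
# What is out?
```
35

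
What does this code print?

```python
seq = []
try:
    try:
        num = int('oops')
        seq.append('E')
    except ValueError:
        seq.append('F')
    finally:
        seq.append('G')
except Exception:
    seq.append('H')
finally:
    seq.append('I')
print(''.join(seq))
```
FGI

Both finally blocks run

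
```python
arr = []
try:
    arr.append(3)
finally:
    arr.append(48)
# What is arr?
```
[3, 48]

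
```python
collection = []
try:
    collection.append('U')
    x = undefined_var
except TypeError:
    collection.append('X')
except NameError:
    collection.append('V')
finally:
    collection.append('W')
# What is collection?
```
['U', 'V', 'W']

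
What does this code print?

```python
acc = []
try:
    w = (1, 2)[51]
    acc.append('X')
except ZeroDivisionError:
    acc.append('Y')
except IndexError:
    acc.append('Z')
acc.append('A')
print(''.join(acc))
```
ZA

IndexError is caught by its specific handler, not ZeroDivisionError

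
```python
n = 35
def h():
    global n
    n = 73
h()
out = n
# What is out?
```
73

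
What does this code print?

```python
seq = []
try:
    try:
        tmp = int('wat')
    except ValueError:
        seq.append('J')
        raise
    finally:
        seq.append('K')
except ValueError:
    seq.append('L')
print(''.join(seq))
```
JKL

finally runs before re-raised exception propagates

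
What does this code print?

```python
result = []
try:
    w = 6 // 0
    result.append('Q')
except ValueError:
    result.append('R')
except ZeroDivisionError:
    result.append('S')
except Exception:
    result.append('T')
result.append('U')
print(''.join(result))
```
SU

ZeroDivisionError matches before generic Exception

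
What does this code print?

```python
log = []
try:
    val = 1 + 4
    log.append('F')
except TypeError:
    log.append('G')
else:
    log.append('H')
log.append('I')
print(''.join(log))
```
FHI

else block runs when no exception occurs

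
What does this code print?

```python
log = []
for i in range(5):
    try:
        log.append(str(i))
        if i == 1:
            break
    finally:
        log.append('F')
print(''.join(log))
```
0F1F

finally runs even when breaking out of loop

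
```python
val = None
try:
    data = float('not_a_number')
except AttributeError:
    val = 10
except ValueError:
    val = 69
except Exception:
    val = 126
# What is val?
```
69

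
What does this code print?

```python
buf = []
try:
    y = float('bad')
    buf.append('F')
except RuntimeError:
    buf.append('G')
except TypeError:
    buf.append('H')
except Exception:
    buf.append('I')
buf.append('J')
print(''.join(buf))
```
IJ

ValueError not specifically caught, falls to Exception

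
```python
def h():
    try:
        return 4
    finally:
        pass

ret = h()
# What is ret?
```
4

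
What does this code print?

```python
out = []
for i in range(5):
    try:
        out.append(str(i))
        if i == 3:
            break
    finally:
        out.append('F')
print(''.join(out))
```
0F1F2F3F

finally runs even when breaking out of loop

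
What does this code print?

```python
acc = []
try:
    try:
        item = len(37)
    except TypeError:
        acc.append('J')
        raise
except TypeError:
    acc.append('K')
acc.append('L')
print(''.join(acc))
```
JKL

raise without argument re-raises current exception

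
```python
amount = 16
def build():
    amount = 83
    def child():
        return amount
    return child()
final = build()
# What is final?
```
83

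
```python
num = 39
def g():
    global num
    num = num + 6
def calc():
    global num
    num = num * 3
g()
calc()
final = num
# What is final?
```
135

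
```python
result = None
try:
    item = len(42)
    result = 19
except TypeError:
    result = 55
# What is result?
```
55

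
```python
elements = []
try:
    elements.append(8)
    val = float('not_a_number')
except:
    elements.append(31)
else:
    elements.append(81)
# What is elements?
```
[8, 31]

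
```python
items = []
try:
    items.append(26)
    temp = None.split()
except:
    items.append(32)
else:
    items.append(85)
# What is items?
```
[26, 32]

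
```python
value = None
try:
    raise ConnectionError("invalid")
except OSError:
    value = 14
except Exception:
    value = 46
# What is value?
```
14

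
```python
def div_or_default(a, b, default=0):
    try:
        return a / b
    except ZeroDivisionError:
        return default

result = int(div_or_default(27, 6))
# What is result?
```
4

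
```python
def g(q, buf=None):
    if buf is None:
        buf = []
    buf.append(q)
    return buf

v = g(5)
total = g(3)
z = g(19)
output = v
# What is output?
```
[5]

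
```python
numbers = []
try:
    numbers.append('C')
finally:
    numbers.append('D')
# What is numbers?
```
['C', 'D']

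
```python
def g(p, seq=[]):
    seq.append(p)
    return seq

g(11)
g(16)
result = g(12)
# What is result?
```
[11, 16, 12]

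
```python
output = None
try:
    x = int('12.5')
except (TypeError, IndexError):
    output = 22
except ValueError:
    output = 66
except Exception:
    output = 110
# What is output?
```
66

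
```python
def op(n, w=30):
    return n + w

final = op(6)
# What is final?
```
36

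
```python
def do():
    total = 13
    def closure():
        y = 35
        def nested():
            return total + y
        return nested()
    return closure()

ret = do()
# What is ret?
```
48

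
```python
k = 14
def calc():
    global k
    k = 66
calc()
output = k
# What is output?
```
66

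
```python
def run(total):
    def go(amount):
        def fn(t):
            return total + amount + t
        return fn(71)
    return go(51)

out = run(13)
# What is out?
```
135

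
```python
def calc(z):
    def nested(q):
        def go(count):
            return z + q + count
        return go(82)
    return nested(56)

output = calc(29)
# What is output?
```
167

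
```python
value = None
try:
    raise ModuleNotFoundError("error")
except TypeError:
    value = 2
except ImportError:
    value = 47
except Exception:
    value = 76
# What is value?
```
47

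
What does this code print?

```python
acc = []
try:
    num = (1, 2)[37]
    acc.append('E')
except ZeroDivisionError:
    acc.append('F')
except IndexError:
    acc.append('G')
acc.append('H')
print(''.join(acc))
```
GH

IndexError is caught by its specific handler, not ZeroDivisionError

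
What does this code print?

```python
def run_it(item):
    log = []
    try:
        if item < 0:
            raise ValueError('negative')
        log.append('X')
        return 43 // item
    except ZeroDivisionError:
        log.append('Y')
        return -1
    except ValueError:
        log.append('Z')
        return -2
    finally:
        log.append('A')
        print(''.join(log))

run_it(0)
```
XYA

item=0 causes ZeroDivisionError, caught, finally prints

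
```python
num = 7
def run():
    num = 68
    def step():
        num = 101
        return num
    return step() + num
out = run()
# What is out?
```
169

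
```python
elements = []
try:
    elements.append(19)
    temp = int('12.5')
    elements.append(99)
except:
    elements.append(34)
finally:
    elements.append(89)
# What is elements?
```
[19, 34, 89]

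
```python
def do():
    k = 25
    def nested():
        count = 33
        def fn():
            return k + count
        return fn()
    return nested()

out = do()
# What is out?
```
58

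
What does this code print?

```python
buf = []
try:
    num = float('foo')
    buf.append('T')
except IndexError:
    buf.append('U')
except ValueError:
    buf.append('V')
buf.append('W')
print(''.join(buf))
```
VW

ValueError is caught by its specific handler, not IndexError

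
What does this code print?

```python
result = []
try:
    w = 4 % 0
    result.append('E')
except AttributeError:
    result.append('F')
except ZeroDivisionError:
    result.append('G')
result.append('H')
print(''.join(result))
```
GH

ZeroDivisionError is caught by its specific handler, not AttributeError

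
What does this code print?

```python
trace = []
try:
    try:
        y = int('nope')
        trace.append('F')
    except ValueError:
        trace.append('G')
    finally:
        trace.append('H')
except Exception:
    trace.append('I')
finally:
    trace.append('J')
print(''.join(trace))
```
GHJ

Both finally blocks run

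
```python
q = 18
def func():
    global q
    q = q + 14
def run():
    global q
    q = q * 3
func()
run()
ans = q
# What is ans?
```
96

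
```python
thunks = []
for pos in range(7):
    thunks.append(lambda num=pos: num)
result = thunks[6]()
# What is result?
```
6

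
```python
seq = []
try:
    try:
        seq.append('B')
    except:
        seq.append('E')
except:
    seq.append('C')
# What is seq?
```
['B']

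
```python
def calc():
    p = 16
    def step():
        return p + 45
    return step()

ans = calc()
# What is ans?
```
61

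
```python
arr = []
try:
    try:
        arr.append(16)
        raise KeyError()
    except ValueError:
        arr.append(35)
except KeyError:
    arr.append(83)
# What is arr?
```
[16, 83]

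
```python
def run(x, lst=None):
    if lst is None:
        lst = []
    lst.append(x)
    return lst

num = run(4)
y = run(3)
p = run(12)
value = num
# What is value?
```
[4]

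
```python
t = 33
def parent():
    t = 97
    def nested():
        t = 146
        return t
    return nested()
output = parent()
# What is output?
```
146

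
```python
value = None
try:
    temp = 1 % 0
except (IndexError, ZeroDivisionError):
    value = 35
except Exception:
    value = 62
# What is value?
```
35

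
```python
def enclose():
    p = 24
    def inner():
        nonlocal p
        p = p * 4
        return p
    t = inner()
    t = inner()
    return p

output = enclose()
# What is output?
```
384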